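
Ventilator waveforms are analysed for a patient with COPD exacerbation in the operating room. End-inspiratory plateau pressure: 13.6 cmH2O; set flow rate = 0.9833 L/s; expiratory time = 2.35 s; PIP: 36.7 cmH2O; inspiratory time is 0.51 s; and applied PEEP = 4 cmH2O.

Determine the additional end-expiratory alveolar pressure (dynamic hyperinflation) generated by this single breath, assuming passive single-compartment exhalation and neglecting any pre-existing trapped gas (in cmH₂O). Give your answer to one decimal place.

1.4

Vt = flow × Ti = 0.9833 L/s × 0.51 s × 1000 mL/L = 501.48 mL.
R = (PIP − Pplat)/V̇ = (36.7 − 13.6) / 0.9833 = 23.1/0.9833 = 23.492 cmH2O·s/L.
C = Vt/(Pplat − PEEP) = 501.48 / (13.6 − 4) = 501.48/9.6 = 52.238 mL/cmH2O.
τ = R × C = 23.492 × 0.05224 L/cmH2O = 1.227 s.
Fraction remaining = e^(−Te/τ) = e^(−2.35/1.227) = 0.1473; trapped volume = 501.48 × 0.1473 = 73.868 mL.
Additional alveolar pressure from trapping ≈ V_trapped / C = 73.868 / 52.238 = 1.414 cmH2O.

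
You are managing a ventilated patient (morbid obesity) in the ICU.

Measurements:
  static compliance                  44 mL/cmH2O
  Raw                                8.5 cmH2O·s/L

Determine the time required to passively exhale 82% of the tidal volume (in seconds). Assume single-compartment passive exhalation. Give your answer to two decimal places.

0.64

τ = R × C = 8.5 × 44 mL/cmH2O = 8.5 × 0.044 L/cmH2O = 0.374 s.
Exhaled fraction f = 1 − e^(−t/τ) → t = −τ·ln(1 − f) = −0.374·ln(0.18) = 0.6413 s.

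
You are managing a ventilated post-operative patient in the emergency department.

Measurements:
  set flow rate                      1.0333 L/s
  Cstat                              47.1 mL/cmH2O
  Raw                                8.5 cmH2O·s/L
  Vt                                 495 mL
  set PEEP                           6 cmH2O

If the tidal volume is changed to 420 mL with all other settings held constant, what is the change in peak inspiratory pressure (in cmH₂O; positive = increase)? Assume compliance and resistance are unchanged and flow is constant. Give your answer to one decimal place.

-1.6

PIP = Vt/C + R·V̇ + PEEP (constant-flow equation of motion).
Only the elastic term changes: ΔPIP = ΔVt / C = (420 − 495) / 47.1 = -1.592 cmH2O.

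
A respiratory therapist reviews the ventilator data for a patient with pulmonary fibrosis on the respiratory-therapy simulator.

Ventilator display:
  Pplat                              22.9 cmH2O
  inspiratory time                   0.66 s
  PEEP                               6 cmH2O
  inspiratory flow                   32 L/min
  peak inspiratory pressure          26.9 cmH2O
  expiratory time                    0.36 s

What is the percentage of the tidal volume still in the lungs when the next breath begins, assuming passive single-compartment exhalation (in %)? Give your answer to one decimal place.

10.0

Flow: 32 L/min ÷ 60 = 0.5333 L/s.
Vt = flow × Ti = 0.5333 L/s × 0.66 s × 1000 mL/L = 351.98 mL.
R = (PIP − Pplat)/V̇ = (26.9 − 22.9) / 0.5333 = 4.0/0.5333 = 7.5 cmH2O·s/L.
C = Vt/(Pplat − PEEP) = 351.98 / (22.9 − 6) = 351.98/16.9 = 20.827 mL/cmH2O.
τ = R × C = 7.5 × 0.02083 L/cmH2O = 0.1562 s.
Fraction remaining at end-expiration = e^(−Te/τ) = e^(−0.36/0.1562) = 0.09978 → 9.978%.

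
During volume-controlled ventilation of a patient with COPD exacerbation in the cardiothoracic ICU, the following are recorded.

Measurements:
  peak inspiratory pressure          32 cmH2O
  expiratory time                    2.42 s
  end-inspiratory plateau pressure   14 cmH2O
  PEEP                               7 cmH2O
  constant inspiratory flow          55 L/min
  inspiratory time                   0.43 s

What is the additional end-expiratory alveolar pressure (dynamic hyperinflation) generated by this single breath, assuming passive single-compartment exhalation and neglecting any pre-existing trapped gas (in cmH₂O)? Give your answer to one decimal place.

Flow: 55 L/min ÷ 60 = 0.9167 L/s.
Vt = flow × Ti = 0.9167 L/s × 0.43 s × 1000 mL/L = 394.18 mL.
R = (PIP − Pplat)/V̇ = (32 − 14) / 0.9167 = 18.0/0.9167 = 19.636 cmH2O·s/L.
C = Vt/(Pplat − PEEP) = 394.18 / (14 − 7) = 394.18/7.0 = 56.311 mL/cmH2O.
τ = R × C = 19.636 × 0.05631 L/cmH2O = 1.106 s.
Fraction remaining = e^(−Te/τ) = e^(−2.42/1.106) = 0.1121; trapped volume = 394.18 × 0.1121 = 44.188 mL.
Additional alveolar pressure from trapping ≈ V_trapped / C = 44.188 / 56.311 = 0.7847 cmH2O.

0.8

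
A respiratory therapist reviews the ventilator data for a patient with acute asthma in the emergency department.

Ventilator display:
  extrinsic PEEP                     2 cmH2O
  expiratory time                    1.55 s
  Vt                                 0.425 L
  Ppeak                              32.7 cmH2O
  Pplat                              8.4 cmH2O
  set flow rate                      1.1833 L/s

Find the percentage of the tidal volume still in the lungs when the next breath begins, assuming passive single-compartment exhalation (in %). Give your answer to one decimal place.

32.1

R = (PIP − Pplat)/V̇ = (32.7 − 8.4) / 1.1833 = 24.3/1.1833 = 20.536 cmH2O·s/L.
C = Vt/(Pplat − PEEP) = 425.0 / (8.4 − 2) = 425.0/6.4 = 66.406 mL/cmH2O.
τ = R × C = 20.536 × 0.06641 L/cmH2O = 1.364 s.
Fraction remaining at end-expiration = e^(−Te/τ) = e^(−1.55/1.364) = 0.321 → 32.1%.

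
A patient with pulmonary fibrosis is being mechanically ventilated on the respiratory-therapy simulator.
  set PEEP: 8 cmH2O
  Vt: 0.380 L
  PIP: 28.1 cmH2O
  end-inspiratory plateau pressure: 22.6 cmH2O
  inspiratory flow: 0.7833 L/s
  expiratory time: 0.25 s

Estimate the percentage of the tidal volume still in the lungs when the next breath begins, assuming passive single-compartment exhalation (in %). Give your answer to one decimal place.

25.5

R = (PIP − Pplat)/V̇ = (28.1 − 22.6) / 0.7833 = 5.5/0.7833 = 7.022 cmH2O·s/L.
C = Vt/(Pplat − PEEP) = 380.0 / (22.6 − 8) = 380.0/14.6 = 26.027 mL/cmH2O.
τ = R × C = 7.022 × 0.02603 L/cmH2O = 0.1828 s.
Fraction remaining at end-expiration = e^(−Te/τ) = e^(−0.25/0.1828) = 0.2547 → 25.47%.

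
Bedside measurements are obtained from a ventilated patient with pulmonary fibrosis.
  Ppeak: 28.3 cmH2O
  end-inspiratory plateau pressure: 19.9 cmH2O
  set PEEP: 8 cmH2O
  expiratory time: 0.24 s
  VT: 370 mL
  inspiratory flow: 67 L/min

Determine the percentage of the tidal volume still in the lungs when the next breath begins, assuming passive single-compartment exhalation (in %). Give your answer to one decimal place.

Flow: 67 L/min ÷ 60 = 1.1167 L/s.
R = (PIP − Pplat)/V̇ = (28.3 − 19.9) / 1.1167 = 8.4/1.1167 = 7.522 cmH2O·s/L.
C = Vt/(Pplat − PEEP) = 370.0 / (19.9 − 8) = 370.0/11.9 = 31.092 mL/cmH2O.
τ = R × C = 7.522 × 0.03109 L/cmH2O = 0.2339 s.
Fraction remaining at end-expiration = e^(−Te/τ) = e^(−0.24/0.2339) = 0.3584 → 35.84%.

35.8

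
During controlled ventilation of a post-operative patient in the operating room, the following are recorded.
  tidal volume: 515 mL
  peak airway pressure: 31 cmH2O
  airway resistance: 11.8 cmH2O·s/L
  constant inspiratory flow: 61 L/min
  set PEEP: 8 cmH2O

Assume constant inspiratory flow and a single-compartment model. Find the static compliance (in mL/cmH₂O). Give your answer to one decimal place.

46.8

Flow: 61 L/min ÷ 60 = 1.0167 L/s.
Equation of motion (constant flow): PIP = Vt/C + R·V̇ + PEEP.
Vt/C = PIP − R·V̇ − PEEP = 31 − 11.8×1.0167 − 8 = 31 − 11.997 − 8 = 11.003 cmH2O.
C = Vt / 11.003 = 515 / 11.003 = 46.805 mL/cmH2O.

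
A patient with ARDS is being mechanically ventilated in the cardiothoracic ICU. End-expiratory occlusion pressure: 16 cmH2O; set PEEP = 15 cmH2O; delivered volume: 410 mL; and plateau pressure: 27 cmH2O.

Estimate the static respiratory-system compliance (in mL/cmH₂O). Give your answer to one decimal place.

37.3

End-expiratory occlusion gives total PEEP = 16 cmH2O (intrinsic PEEP = 16 − 15 = 1). Use total PEEP for the elastic gradient.
Cstat = Vt / (Pplat − PEEPtotal) = 410 / (27 − 16) = 410 / 11.0 = 37.273 mL/cmH2O.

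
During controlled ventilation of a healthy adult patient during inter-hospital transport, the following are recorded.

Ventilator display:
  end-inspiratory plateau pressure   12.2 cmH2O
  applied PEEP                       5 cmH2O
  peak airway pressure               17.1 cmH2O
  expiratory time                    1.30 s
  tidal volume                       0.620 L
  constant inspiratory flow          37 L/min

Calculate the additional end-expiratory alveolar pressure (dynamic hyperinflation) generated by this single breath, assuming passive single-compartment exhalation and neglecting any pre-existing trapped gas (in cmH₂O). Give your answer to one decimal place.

1.1

Flow: 37 L/min ÷ 60 = 0.6167 L/s.
R = (PIP − Pplat)/V̇ = (17.1 − 12.2) / 0.6167 = 4.9/0.6167 = 7.946 cmH2O·s/L.
C = Vt/(Pplat − PEEP) = 620.0 / (12.2 − 5) = 620.0/7.2 = 86.111 mL/cmH2O.
τ = R × C = 7.946 × 0.08611 L/cmH2O = 0.6842 s.
Fraction remaining = e^(−Te/τ) = e^(−1.30/0.6842) = 0.1496; trapped volume = 620.0 × 0.1496 = 92.752 mL.
Additional alveolar pressure from trapping ≈ V_trapped / C = 92.752 / 86.111 = 1.077 cmH2O.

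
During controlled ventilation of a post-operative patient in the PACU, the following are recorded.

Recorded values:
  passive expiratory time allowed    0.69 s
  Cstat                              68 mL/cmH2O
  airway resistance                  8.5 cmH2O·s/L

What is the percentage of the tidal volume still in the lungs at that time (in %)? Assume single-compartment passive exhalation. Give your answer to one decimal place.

τ = R × C = 8.5 × 68 mL/cmH2O = 8.5 × 0.068 L/cmH2O = 0.578 s.
Passive exhalation: V(t)/V₀ = e^(−t/τ) = e^(−0.69/0.578) = 0.3031.
Fraction remaining = 0.3031 → 30.31%.

30.3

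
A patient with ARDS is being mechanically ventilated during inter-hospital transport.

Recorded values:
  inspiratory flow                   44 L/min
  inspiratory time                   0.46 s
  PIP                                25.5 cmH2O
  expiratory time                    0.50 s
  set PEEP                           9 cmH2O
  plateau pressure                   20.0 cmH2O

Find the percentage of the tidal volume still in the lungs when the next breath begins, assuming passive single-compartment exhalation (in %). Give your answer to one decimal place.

11.4

Flow: 44 L/min ÷ 60 = 0.7333 L/s.
Vt = flow × Ti = 0.7333 L/s × 0.46 s × 1000 mL/L = 337.32 mL.
R = (PIP − Pplat)/V̇ = (25.5 − 20.0) / 0.7333 = 5.5/0.7333 = 7.5 cmH2O·s/L.
C = Vt/(Pplat − PEEP) = 337.32 / (20.0 − 9) = 337.32/11.0 = 30.665 mL/cmH2O.
τ = R × C = 7.5 × 0.03067 L/cmH2O = 0.23 s.
Fraction remaining at end-expiration = e^(−Te/τ) = e^(−0.50/0.23) = 0.1137 → 11.37%.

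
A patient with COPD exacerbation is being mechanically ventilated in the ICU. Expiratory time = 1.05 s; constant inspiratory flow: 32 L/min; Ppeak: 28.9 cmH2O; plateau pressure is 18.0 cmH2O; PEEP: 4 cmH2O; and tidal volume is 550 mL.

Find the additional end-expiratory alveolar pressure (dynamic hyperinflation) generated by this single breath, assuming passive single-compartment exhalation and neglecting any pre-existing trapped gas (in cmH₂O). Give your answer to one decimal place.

Flow: 32 L/min ÷ 60 = 0.5333 L/s.
R = (PIP − Pplat)/V̇ = (28.9 − 18.0) / 0.5333 = 10.9/0.5333 = 20.439 cmH2O·s/L.
C = Vt/(Pplat − PEEP) = 550.0 / (18.0 − 4) = 550.0/14.0 = 39.286 mL/cmH2O.
τ = R × C = 20.439 × 0.03929 L/cmH2O = 0.803 s.
Fraction remaining = e^(−Te/τ) = e^(−1.05/0.803) = 0.2705; trapped volume = 550.0 × 0.2705 = 148.78 mL.
Additional alveolar pressure from trapping ≈ V_trapped / C = 148.78 / 39.286 = 3.787 cmH2O.

3.8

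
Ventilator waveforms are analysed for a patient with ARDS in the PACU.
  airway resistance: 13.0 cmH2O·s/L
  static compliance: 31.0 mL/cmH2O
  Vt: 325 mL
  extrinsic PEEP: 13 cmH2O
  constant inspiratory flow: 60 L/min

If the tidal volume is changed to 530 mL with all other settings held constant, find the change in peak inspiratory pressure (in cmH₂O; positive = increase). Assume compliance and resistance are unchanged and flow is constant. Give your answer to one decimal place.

PIP = Vt/C + R·V̇ + PEEP (constant-flow equation of motion).
Only the elastic term changes: ΔPIP = ΔVt / C = (530 − 325) / 31.0 = 6.613 cmH2O.

6.6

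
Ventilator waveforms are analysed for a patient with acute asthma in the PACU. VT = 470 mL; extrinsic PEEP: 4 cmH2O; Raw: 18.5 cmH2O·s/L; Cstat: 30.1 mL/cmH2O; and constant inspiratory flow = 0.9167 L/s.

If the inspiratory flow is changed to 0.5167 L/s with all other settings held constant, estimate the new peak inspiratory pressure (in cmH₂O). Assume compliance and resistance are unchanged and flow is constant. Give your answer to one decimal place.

PIP = Vt/C + R·V̇ + PEEP (constant-flow equation of motion).
Only the resistive term changes: ΔPIP = R × ΔV̇ = 18.5 × (0.5167 − 0.9167) = 18.5 × -0.4 = -7.4 cmH2O.
Original PIP = 470/30.1 + 18.5×0.9167 + 4 = 36.574 cmH2O; new PIP = 36.574 + (-7.4) = 29.174 cmH2O.

29.2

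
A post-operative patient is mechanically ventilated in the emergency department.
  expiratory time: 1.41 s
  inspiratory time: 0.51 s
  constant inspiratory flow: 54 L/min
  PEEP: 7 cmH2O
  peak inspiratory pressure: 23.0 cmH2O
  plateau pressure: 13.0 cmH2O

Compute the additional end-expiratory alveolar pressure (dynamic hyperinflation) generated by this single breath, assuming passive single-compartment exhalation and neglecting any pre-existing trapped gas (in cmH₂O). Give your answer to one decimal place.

1.1

Flow: 54 L/min ÷ 60 = 0.9 L/s.
Vt = flow × Ti = 0.9 L/s × 0.51 s × 1000 mL/L = 459.0 mL.
R = (PIP − Pplat)/V̇ = (23.0 − 13.0) / 0.9 = 10.0/0.9 = 11.111 cmH2O·s/L.
C = Vt/(Pplat − PEEP) = 459.0 / (13.0 − 7) = 459.0/6.0 = 76.5 mL/cmH2O.
τ = R × C = 11.111 × 0.0765 L/cmH2O = 0.85 s.
Fraction remaining = e^(−Te/τ) = e^(−1.41/0.85) = 0.1904; trapped volume = 459.0 × 0.1904 = 87.394 mL.
Additional alveolar pressure from trapping ≈ V_trapped / C = 87.394 / 76.5 = 1.142 cmH2O.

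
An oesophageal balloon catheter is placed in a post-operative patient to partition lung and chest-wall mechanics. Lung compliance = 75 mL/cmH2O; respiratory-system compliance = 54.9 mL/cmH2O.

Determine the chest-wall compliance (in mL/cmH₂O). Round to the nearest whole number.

1/Ccw = 1/Crs − 1/CL.
1/Ccw = 1/54.9 − 1/75 = 0.004882.
Ccw = 204.83 mL/cmH2O.

205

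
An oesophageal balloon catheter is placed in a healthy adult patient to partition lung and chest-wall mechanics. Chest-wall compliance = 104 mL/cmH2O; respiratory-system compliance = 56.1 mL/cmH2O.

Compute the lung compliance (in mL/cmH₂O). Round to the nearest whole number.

1/CL = 1/Crs − 1/Ccw.
1/CL = 1/56.1 − 1/104 = 0.00821.
CL = 121.8 mL/cmH2O.

122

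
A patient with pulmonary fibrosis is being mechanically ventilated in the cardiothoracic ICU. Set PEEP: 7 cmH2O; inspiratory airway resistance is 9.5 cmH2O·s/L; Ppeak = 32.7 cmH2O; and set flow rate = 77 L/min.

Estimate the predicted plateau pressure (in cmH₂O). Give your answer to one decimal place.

Flow: 77 L/min ÷ 60 = 1.2833 L/s.
Pplat = PIP − Raw × flow = 32.7 − 9.5 × 1.2833 = 32.7 − 12.191 = 20.509 cmH2O.

20.5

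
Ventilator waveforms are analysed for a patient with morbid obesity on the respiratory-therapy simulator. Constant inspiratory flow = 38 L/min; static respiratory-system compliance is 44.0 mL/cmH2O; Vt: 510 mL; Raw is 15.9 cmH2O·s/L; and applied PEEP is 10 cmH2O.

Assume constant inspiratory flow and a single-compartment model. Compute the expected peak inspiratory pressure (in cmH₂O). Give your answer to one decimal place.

31.7

Flow: 38 L/min ÷ 60 = 0.6333 L/s.
Equation of motion (constant flow): PIP = Vt/C + R·V̇ + PEEP.
PIP = 510/44.0 + 15.9×0.6333 + 10 = 11.591 + 10.069 + 10 = 31.66 cmH2O.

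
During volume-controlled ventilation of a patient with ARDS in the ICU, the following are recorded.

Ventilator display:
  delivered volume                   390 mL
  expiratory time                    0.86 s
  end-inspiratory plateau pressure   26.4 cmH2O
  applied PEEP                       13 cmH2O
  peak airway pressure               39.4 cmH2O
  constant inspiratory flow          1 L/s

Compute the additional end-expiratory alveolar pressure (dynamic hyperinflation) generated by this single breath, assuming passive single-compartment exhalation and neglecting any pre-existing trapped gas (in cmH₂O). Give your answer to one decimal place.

1.4

R = (PIP − Pplat)/V̇ = (39.4 − 26.4) / 1 = 13.0/1 = 13.0 cmH2O·s/L.
C = Vt/(Pplat − PEEP) = 390.0 / (26.4 − 13) = 390.0/13.4 = 29.104 mL/cmH2O.
τ = R × C = 13.0 × 0.0291 L/cmH2O = 0.3783 s.
Fraction remaining = e^(−Te/τ) = e^(−0.86/0.3783) = 0.103; trapped volume = 390.0 × 0.103 = 40.17 mL.
Additional alveolar pressure from trapping ≈ V_trapped / C = 40.17 / 29.104 = 1.38 cmH2O.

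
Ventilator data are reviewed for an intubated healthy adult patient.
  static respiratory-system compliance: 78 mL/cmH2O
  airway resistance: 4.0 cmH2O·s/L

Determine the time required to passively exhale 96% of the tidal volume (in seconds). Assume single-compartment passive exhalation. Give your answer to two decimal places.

1.00

τ = R × C = 4.0 × 78 mL/cmH2O = 4.0 × 0.078 L/cmH2O = 0.312 s.
Exhaled fraction f = 1 − e^(−t/τ) → t = −τ·ln(1 − f) = −0.312·ln(0.04) = 1.004 s.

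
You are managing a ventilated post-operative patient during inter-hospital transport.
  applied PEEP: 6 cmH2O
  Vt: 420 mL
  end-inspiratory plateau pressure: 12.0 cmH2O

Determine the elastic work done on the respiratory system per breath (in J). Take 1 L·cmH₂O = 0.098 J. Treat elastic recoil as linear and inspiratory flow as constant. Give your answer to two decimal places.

0.12

Elastic work ≈ ½ × (Pplat − PEEP) × Vt = 0.5 × (12.0 − 6) × 0.420 L = 0.5 × 6.0 × 0.420 = 1.26 L·cmH2O.
× 0.098 J/(L·cmH2O) → 0.1235 J.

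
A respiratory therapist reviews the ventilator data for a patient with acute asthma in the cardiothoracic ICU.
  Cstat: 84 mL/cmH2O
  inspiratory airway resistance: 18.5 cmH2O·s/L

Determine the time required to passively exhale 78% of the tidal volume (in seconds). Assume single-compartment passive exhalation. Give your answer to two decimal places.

τ = R × C = 18.5 × 84 mL/cmH2O = 18.5 × 0.084 L/cmH2O = 1.554 s.
Exhaled fraction f = 1 − e^(−t/τ) → t = −τ·ln(1 − f) = −1.554·ln(0.22) = 2.353 s.

2.35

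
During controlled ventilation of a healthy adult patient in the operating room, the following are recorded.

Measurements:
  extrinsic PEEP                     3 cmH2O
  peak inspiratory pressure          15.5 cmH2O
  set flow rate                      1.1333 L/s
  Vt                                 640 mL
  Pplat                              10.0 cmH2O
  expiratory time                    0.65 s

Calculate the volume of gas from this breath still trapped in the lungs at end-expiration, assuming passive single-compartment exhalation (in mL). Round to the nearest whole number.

148

R = (PIP − Pplat)/V̇ = (15.5 − 10.0) / 1.1333 = 5.5/1.1333 = 4.853 cmH2O·s/L.
C = Vt/(Pplat − PEEP) = 640.0 / (10.0 − 3) = 640.0/7.0 = 91.429 mL/cmH2O.
τ = R × C = 4.853 × 0.09143 L/cmH2O = 0.4437 s.
Fraction remaining = e^(−Te/τ) = e^(−0.65/0.4437) = 0.2311.
Trapped volume = 640.0 × 0.2311 = 147.9 mL.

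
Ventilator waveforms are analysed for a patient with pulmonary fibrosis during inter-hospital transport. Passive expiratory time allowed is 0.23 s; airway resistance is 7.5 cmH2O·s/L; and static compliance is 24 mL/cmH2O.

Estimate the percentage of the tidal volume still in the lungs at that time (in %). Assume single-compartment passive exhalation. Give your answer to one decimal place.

τ = R × C = 7.5 × 24 mL/cmH2O = 7.5 × 0.024 L/cmH2O = 0.18 s.
Passive exhalation: V(t)/V₀ = e^(−t/τ) = e^(−0.23/0.18) = 0.2787.
Fraction remaining = 0.2787 → 27.87%.

27.9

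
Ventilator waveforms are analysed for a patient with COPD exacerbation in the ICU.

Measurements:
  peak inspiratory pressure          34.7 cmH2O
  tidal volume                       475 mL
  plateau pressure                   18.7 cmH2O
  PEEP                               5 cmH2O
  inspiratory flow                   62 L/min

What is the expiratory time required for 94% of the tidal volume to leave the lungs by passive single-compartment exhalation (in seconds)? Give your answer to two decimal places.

Flow: 62 L/min ÷ 60 = 1.0333 L/s.
R = (PIP − Pplat)/V̇ = (34.7 − 18.7) / 1.0333 = 16.0/1.0333 = 15.484 cmH2O·s/L.
C = Vt/(Pplat − PEEP) = 475.0 / (18.7 − 5) = 475.0/13.7 = 34.672 mL/cmH2O.
τ = R × C = 15.484 × 0.03467 L/cmH2O = 0.5368 s.
t = −τ·ln(1 − 0.94) = −0.5368·ln(0.06) = 1.51 s.

1.51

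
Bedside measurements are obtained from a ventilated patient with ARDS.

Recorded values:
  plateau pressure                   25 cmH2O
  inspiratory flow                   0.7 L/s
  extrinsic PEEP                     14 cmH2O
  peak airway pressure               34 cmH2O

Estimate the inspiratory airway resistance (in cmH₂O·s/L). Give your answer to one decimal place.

12.9

Raw = (PIP − Pplat) / flow = (34 − 25) / 0.7 = 9.0 / 0.7 = 12.857 cmH2O·s/L.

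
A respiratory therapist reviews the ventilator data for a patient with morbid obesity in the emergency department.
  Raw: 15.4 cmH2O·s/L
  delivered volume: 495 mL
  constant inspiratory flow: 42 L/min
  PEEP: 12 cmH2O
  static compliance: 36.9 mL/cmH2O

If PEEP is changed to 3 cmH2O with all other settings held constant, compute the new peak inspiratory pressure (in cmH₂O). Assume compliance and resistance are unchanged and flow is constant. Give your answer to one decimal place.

27.2

Flow: 42 L/min ÷ 60 = 0.7 L/s.
PIP = Vt/C + R·V̇ + PEEP (constant-flow equation of motion).
Only the baseline term changes: ΔPIP = ΔPEEP = 3 − 12 = -9.0 cmH2O.
Original PIP = 495/36.9 + 15.4×0.7 + 12 = 36.195 cmH2O; new PIP = 36.195 + (-9.0) = 27.195 cmH2O.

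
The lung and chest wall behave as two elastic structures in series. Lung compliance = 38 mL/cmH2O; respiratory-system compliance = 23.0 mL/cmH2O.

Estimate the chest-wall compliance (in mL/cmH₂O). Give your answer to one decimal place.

1/Ccw = 1/Crs − 1/CL.
1/Ccw = 1/23.0 − 1/38 = 0.01716.
Ccw = 58.275 mL/cmH2O.

58.3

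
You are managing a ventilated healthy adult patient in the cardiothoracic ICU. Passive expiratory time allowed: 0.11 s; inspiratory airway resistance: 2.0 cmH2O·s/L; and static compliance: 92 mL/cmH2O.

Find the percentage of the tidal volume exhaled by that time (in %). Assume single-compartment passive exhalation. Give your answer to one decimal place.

τ = R × C = 2.0 × 92 mL/cmH2O = 2.0 × 0.092 L/cmH2O = 0.184 s.
Passive exhalation: V(t)/V₀ = e^(−t/τ) = e^(−0.11/0.184) = 0.55.
Fraction exhaled = 1 − 0.55 = 0.45 → 45.0%.

45.0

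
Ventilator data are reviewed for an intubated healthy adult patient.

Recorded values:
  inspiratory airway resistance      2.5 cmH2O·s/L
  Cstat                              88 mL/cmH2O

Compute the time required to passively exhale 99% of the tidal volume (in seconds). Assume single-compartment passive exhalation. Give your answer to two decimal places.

τ = R × C = 2.5 × 88 mL/cmH2O = 2.5 × 0.088 L/cmH2O = 0.22 s.
Exhaled fraction f = 1 − e^(−t/τ) → t = −τ·ln(1 − f) = −0.22·ln(0.01) = 1.013 s.

1.01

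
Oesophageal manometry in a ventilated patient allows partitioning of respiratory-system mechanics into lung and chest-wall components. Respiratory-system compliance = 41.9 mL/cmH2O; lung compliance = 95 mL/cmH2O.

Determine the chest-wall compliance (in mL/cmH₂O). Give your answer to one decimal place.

75.0

1/Ccw = 1/Crs − 1/CL.
1/Ccw = 1/41.9 − 1/95 = 0.01334.
Ccw = 74.963 mL/cmH2O.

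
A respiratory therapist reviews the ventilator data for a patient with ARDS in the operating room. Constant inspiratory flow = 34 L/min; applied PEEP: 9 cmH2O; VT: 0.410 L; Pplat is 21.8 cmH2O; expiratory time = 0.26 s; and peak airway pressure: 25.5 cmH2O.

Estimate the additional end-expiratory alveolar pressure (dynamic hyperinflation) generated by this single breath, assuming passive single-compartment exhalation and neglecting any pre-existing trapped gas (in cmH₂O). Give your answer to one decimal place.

Flow: 34 L/min ÷ 60 = 0.5667 L/s.
R = (PIP − Pplat)/V̇ = (25.5 − 21.8) / 0.5667 = 3.7/0.5667 = 6.529 cmH2O·s/L.
C = Vt/(Pplat − PEEP) = 410.0 / (21.8 − 9) = 410.0/12.8 = 32.031 mL/cmH2O.
τ = R × C = 6.529 × 0.03203 L/cmH2O = 0.2091 s.
Fraction remaining = e^(−Te/τ) = e^(−0.26/0.2091) = 0.2884; trapped volume = 410.0 × 0.2884 = 118.24 mL.
Additional alveolar pressure from trapping ≈ V_trapped / C = 118.24 / 32.031 = 3.691 cmH2O.

3.7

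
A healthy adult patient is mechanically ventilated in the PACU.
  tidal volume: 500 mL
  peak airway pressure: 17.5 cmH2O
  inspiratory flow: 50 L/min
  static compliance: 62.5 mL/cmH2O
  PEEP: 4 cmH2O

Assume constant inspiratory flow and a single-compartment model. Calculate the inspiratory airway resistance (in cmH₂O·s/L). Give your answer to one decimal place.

6.6

Flow: 50 L/min ÷ 60 = 0.8333 L/s.
Equation of motion (constant flow): PIP = Vt/C + R·V̇ + PEEP.
R·V̇ = PIP − Vt/C − PEEP = 17.5 − 500/62.5 − 4 = 17.5 − 8.0 − 4 = 5.5 cmH2O.
R = 5.5 / 0.8333 = 6.6 cmH2O·s/L.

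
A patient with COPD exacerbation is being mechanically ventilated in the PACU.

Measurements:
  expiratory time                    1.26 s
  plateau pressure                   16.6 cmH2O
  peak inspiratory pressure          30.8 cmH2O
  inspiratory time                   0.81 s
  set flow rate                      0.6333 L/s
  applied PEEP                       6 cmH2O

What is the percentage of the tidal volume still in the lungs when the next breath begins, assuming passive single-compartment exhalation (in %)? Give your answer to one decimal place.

Vt = flow × Ti = 0.6333 L/s × 0.81 s × 1000 mL/L = 512.97 mL.
R = (PIP − Pplat)/V̇ = (30.8 − 16.6) / 0.6333 = 14.2/0.6333 = 22.422 cmH2O·s/L.
C = Vt/(Pplat − PEEP) = 512.97 / (16.6 − 6) = 512.97/10.6 = 48.393 mL/cmH2O.
τ = R × C = 22.422 × 0.04839 L/cmH2O = 1.085 s.
Fraction remaining at end-expiration = e^(−Te/τ) = e^(−1.26/1.085) = 0.3131 → 31.31%.

31.3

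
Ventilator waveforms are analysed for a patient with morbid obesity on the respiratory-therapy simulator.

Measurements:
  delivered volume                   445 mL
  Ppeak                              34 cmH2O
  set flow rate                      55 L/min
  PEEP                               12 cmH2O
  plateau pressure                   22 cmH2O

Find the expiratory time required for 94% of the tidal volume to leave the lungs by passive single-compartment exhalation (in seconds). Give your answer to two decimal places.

1.64

Flow: 55 L/min ÷ 60 = 0.9167 L/s.
R = (PIP − Pplat)/V̇ = (34 − 22) / 0.9167 = 12.0/0.9167 = 13.09 cmH2O·s/L.
C = Vt/(Pplat − PEEP) = 445.0 / (22 − 12) = 445.0/10.0 = 44.5 mL/cmH2O.
τ = R × C = 13.09 × 0.0445 L/cmH2O = 0.5825 s.
t = −τ·ln(1 − 0.94) = −0.5825·ln(0.06) = 1.639 s.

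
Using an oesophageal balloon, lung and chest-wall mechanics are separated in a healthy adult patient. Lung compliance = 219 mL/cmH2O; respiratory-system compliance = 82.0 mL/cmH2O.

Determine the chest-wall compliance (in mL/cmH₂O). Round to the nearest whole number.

131

1/Ccw = 1/Crs − 1/CL.
1/Ccw = 1/82.0 − 1/219 = 0.007629.
Ccw = 131.08 mL/cmH2O.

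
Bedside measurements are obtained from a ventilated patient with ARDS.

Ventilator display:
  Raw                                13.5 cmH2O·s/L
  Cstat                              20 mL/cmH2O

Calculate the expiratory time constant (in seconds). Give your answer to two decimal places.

τ = R × C = 13.5 × 20 mL/cmH2O = 13.5 × 0.020 L/cmH2O = 0.27 s.

0.27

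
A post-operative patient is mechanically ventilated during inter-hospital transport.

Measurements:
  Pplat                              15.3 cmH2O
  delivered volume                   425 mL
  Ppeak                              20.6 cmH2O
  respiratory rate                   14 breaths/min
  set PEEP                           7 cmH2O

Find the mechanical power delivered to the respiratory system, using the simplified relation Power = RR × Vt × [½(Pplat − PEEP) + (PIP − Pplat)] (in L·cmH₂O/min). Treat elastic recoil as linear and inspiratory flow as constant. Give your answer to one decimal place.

56.2

Per-breath work = Vt × [½(Pplat−PEEP) + (PIP−Pplat)] = 0.425 × [0.5×8.3 + 5.3] = 0.425 × 9.45 = 4.016 L·cmH2O.
Power = 14 × 4.016 = 56.224 L·cmH2O/min.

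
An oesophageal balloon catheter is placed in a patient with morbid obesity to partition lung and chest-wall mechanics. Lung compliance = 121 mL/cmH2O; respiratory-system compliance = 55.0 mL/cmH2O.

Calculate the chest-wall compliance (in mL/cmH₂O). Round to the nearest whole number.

101

1/Ccw = 1/Crs − 1/CL.
1/Ccw = 1/55.0 − 1/121 = 0.009917.
Ccw = 100.84 mL/cmH2O.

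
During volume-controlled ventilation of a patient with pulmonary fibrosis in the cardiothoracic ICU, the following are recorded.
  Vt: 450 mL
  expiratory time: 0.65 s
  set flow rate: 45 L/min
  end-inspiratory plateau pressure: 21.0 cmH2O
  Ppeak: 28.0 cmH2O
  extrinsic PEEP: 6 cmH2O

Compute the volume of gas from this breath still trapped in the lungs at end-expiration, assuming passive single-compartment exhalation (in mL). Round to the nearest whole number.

44

Flow: 45 L/min ÷ 60 = 0.75 L/s.
R = (PIP − Pplat)/V̇ = (28.0 − 21.0) / 0.75 = 7.0/0.75 = 9.333 cmH2O·s/L.
C = Vt/(Pplat − PEEP) = 450.0 / (21.0 − 6) = 450.0/15.0 = 30.0 mL/cmH2O.
τ = R × C = 9.333 × 0.03 L/cmH2O = 0.28 s.
Fraction remaining = e^(−Te/τ) = e^(−0.65/0.28) = 0.09813.
Trapped volume = 450.0 × 0.09813 = 44.159 mL.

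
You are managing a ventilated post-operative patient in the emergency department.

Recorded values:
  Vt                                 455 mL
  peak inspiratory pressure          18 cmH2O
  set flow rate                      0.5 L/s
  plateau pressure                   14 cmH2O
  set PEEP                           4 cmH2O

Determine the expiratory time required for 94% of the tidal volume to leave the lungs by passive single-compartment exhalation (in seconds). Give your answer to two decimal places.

R = (PIP − Pplat)/V̇ = (18 − 14) / 0.5 = 4.0/0.5 = 8.0 cmH2O·s/L.
C = Vt/(Pplat − PEEP) = 455.0 / (14 − 4) = 455.0/10.0 = 45.5 mL/cmH2O.
τ = R × C = 8.0 × 0.0455 L/cmH2O = 0.364 s.
t = −τ·ln(1 − 0.94) = −0.364·ln(0.06) = 1.024 s.

1.02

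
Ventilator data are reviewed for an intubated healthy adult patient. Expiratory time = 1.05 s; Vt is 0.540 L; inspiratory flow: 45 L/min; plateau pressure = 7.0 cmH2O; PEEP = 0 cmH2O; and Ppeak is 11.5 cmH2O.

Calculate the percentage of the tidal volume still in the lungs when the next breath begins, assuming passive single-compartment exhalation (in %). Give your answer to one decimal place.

Flow: 45 L/min ÷ 60 = 0.75 L/s.
R = (PIP − Pplat)/V̇ = (11.5 − 7.0) / 0.75 = 4.5/0.75 = 6.0 cmH2O·s/L.
C = Vt/(Pplat − PEEP) = 540.0 / (7.0 − 0) = 540.0/7.0 = 77.143 mL/cmH2O.
τ = R × C = 6.0 × 0.07714 L/cmH2O = 0.4628 s.
Fraction remaining at end-expiration = e^(−Te/τ) = e^(−1.05/0.4628) = 0.1034 → 10.34%.

10.3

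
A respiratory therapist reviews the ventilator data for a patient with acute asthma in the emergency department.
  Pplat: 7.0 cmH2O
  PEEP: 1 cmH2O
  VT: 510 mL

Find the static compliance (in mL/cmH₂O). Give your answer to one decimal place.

Cstat = Vt / (Pplat − PEEP) = 510 / (7.0 − 1) = 510 / 6.0 = 85.0 mL/cmH2O.

85.0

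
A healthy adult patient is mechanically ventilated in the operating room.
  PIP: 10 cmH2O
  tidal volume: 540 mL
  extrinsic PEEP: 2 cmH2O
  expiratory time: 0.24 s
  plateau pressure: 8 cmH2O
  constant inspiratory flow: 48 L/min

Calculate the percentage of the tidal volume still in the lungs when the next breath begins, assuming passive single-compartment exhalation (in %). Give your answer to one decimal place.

34.4

Flow: 48 L/min ÷ 60 = 0.8 L/s.
R = (PIP − Pplat)/V̇ = (10 − 8) / 0.8 = 2.0/0.8 = 2.5 cmH2O·s/L.
C = Vt/(Pplat − PEEP) = 540.0 / (8 − 2) = 540.0/6.0 = 90.0 mL/cmH2O.
τ = R × C = 2.5 × 0.09 L/cmH2O = 0.225 s.
Fraction remaining at end-expiration = e^(−Te/τ) = e^(−0.24/0.225) = 0.3442 → 34.42%.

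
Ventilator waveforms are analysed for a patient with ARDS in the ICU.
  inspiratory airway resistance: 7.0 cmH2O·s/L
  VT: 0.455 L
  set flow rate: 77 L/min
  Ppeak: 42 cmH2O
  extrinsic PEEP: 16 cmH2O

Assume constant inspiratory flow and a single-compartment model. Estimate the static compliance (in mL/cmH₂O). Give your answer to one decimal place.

Flow: 77 L/min ÷ 60 = 1.2833 L/s.
Equation of motion (constant flow): PIP = Vt/C + R·V̇ + PEEP.
Vt/C = PIP − R·V̇ − PEEP = 42 − 7.0×1.2833 − 16 = 42 − 8.983 − 16 = 17.017 cmH2O.
C = Vt / 17.017 = 455 / 17.017 = 26.738 mL/cmH2O.

26.7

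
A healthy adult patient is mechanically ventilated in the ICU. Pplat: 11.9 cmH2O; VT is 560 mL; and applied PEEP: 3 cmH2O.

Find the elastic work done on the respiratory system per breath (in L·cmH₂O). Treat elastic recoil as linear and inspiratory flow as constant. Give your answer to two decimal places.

Elastic work ≈ ½ × (Pplat − PEEP) × Vt = 0.5 × (11.9 − 3) × 0.560 L = 0.5 × 8.9 × 0.560 = 2.492 L·cmH2O.

2.49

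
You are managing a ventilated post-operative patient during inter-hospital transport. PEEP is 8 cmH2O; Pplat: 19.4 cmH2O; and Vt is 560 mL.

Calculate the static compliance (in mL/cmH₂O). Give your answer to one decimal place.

Cstat = Vt / (Pplat − PEEP) = 560 / (19.4 − 8) = 560 / 11.4 = 49.123 mL/cmH2O.

49.1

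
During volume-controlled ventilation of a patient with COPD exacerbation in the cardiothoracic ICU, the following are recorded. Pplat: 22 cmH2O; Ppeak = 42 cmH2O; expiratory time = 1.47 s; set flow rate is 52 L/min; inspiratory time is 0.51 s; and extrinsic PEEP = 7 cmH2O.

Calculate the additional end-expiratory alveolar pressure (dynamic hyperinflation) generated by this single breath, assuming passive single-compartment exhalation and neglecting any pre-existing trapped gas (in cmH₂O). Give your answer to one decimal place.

1.7

Flow: 52 L/min ÷ 60 = 0.8667 L/s.
Vt = flow × Ti = 0.8667 L/s × 0.51 s × 1000 mL/L = 442.02 mL.
R = (PIP − Pplat)/V̇ = (42 − 22) / 0.8667 = 20.0/0.8667 = 23.076 cmH2O·s/L.
C = Vt/(Pplat − PEEP) = 442.02 / (22 − 7) = 442.02/15.0 = 29.468 mL/cmH2O.
τ = R × C = 23.076 × 0.02947 L/cmH2O = 0.68 s.
Fraction remaining = e^(−Te/τ) = e^(−1.47/0.68) = 0.1151; trapped volume = 442.02 × 0.1151 = 50.877 mL.
Additional alveolar pressure from trapping ≈ V_trapped / C = 50.877 / 29.468 = 1.727 cmH2O.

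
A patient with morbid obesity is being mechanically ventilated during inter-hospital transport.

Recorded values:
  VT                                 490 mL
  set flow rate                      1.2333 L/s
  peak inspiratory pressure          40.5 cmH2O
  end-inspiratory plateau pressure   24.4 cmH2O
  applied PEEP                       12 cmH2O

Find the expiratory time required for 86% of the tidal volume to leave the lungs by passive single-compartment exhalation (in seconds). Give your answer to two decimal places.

R = (PIP − Pplat)/V̇ = (40.5 − 24.4) / 1.2333 = 16.1/1.2333 = 13.054 cmH2O·s/L.
C = Vt/(Pplat − PEEP) = 490.0 / (24.4 − 12) = 490.0/12.4 = 39.516 mL/cmH2O.
τ = R × C = 13.054 × 0.03952 L/cmH2O = 0.5159 s.
t = −τ·ln(1 − 0.86) = −0.5159·ln(0.14) = 1.014 s.

1.01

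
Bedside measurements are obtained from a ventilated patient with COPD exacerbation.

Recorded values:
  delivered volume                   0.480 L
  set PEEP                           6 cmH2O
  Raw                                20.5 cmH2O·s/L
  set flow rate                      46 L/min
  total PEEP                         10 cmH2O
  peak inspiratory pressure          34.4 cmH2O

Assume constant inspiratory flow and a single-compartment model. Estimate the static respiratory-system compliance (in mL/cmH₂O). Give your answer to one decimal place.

Flow: 46 L/min ÷ 60 = 0.7667 L/s.
Total PEEP = 10 cmH2O (set 6 + intrinsic 4); this is the baseline alveolar pressure.
Equation of motion (constant flow): PIP = Vt/C + R·V̇ + PEEP.
Vt/C = PIP − R·V̇ − PEEP = 34.4 − 20.5×0.7667 − 10 = 34.4 − 15.717 − 10 = 8.683 cmH2O.
C = Vt / 8.683 = 480 / 8.683 = 55.28 mL/cmH2O.

55.3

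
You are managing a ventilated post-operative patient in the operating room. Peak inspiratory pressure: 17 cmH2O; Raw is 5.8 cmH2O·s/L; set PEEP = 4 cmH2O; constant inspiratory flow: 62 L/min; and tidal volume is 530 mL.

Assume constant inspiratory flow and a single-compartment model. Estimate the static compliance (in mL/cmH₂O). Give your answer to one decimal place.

75.6

Flow: 62 L/min ÷ 60 = 1.0333 L/s.
Equation of motion (constant flow): PIP = Vt/C + R·V̇ + PEEP.
Vt/C = PIP − R·V̇ − PEEP = 17 − 5.8×1.0333 − 4 = 17 − 5.993 − 4 = 7.007 cmH2O.
C = Vt / 7.007 = 530 / 7.007 = 75.639 mL/cmH2O.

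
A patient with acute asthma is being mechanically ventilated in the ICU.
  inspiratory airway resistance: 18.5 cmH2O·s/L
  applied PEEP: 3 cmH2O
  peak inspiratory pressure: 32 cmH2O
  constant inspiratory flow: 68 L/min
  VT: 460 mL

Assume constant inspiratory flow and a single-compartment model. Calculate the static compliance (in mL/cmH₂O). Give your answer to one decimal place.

Flow: 68 L/min ÷ 60 = 1.1333 L/s.
Equation of motion (constant flow): PIP = Vt/C + R·V̇ + PEEP.
Vt/C = PIP − R·V̇ − PEEP = 32 − 18.5×1.1333 − 3 = 32 − 20.966 − 3 = 8.034 cmH2O.
C = Vt / 8.034 = 460 / 8.034 = 57.257 mL/cmH2O.

57.3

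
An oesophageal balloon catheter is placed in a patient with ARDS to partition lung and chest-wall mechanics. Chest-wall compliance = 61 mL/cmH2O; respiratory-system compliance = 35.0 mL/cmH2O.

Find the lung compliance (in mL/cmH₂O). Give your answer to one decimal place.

1/CL = 1/Crs − 1/Ccw.
1/CL = 1/35.0 − 1/61 = 0.01218.
CL = 82.102 mL/cmH2O.

82.1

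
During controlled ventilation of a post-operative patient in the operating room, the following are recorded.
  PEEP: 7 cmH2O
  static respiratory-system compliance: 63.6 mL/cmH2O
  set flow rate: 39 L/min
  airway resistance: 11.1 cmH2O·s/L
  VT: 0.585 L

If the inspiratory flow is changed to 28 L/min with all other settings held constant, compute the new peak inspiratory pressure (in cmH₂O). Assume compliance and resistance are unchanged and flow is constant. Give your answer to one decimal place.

Flow: 39 L/min ÷ 60 = 0.65 L/s.
New flow: 28 L/min ÷ 60 = 0.4667 L/s.
PIP = Vt/C + R·V̇ + PEEP (constant-flow equation of motion).
Only the resistive term changes: ΔPIP = R × ΔV̇ = 11.1 × (0.4667 − 0.65) = 11.1 × -0.1833 = -2.035 cmH2O.
Original PIP = 585/63.6 + 11.1×0.65 + 7 = 23.413 cmH2O; new PIP = 23.413 + (-2.035) = 21.378 cmH2O.

21.4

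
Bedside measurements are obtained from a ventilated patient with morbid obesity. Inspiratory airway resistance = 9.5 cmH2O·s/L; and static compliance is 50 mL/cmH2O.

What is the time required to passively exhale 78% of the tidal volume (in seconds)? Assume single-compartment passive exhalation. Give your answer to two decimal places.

τ = R × C = 9.5 × 50 mL/cmH2O = 9.5 × 0.050 L/cmH2O = 0.475 s.
Exhaled fraction f = 1 − e^(−t/τ) → t = −τ·ln(1 − f) = −0.475·ln(0.22) = 0.7192 s.

0.72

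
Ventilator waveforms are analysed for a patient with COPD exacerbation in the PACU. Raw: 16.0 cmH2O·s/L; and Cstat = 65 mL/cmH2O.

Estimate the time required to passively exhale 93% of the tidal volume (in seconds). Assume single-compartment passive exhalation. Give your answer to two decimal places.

2.77

τ = R × C = 16.0 × 65 mL/cmH2O = 16.0 × 0.065 L/cmH2O = 1.04 s.
Exhaled fraction f = 1 − e^(−t/τ) → t = −τ·ln(1 − f) = −1.04·ln(0.07) = 2.766 s.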